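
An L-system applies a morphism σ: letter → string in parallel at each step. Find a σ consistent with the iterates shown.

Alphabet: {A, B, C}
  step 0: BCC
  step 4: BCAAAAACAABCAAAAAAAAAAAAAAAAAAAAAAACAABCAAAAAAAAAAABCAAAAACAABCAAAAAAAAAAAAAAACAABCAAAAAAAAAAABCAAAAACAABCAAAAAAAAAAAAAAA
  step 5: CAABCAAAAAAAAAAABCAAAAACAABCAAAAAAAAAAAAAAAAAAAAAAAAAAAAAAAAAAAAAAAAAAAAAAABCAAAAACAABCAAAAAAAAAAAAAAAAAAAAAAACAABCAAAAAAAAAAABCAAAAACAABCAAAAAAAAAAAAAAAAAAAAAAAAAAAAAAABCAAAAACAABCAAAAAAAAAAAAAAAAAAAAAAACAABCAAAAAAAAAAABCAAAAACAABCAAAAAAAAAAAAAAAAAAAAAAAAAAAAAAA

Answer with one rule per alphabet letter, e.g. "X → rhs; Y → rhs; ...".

  step 4 ⇒ step 5: BCAAAAACAABCAAAAAAAAAAAAAAAAAAAAAAACAABCAAAAAAAAAAABCAAAAACAABCAAAAAAAAAAAAAAACAABCAAAAAAAAAAABCAAAAACAABCAAAAAAAAAAAAAAA ⇒ CAA·BCA·AA·AA·AA·AA·AA·BCA·AA·AA·CAA·BCA·AA·AA·AA·AA·AA·AA·AA·AA·AA·AA·AA·AA·AA·AA·AA·AA·AA·AA·AA·AA·AA·AA·AA·BCA·AA·AA·CAA·BCA·AA·AA·AA·AA·AA·AA·AA·AA·AA·AA·AA·CAA·BCA·AA·AA·AA·AA·AA·BCA·AA·AA·CAA·BCA·AA·AA·AA·AA·AA·AA·AA·AA·AA·AA·AA·AA·AA·AA·AA·BCA·AA·AA·CAA·BCA·AA·AA·AA·AA·AA·AA·AA·AA·AA·AA·AA·CAA·BCA·AA·AA·AA·AA·AA·BCA·AA·AA·CAA·BCA·AA·AA·AA·AA·AA·AA·AA·AA·AA·AA·AA·AA·AA·AA·AA
    A ↦ AA
    B ↦ CAA
    C ↦ BCA

A->AA, B->CAA, C->BCA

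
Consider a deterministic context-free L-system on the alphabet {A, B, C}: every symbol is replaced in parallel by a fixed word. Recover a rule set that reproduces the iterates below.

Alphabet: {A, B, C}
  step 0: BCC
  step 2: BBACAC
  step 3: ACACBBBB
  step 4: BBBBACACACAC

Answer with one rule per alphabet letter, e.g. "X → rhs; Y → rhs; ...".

  step 3 ⇒ step 4: ACACBBBB ⇒ B·B·B·B·AC·AC·AC·AC
    A ↦ B
    B ↦ AC
    C ↦ B

A->B, B->AC, C->B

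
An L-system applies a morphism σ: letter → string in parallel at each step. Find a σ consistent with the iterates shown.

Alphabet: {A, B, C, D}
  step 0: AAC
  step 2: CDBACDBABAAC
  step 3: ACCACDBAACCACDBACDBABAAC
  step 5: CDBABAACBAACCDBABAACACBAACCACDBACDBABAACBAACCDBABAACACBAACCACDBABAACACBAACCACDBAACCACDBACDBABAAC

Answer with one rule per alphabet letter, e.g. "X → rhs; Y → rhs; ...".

A->BA, B->CD, C->AC, D->CA

  step 2 ⇒ step 3: CDBACDBABAAC ⇒ AC·CA·CD·BA·AC·CA·CD·BA·CD·BA·BA·AC
    A ↦ BA
    B ↦ CD
    C ↦ AC
    D ↦ CA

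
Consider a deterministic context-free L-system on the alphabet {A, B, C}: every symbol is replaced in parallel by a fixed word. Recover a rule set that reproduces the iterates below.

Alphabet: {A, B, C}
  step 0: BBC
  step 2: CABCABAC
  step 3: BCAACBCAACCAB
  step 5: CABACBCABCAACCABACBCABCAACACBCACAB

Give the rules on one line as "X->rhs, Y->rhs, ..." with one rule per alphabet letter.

A->CA, B->AC, C->B

  step 2 ⇒ step 3: CABCABAC ⇒ B·CA·AC·B·CA·AC·CA·B
    A ↦ CA
    B ↦ AC
    C ↦ B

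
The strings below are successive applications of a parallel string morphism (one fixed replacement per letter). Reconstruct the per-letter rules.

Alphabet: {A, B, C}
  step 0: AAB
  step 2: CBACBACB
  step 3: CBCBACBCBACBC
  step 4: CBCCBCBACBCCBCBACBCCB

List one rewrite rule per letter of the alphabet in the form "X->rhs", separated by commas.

  step 3 ⇒ step 4: CBCBACBCBACBC ⇒ CB·C·CB·C·BA·CB·C·CB·C·BA·CB·C·CB
    A ↦ BA
    B ↦ C
    C ↦ CB

A->BA, B->C, C->CB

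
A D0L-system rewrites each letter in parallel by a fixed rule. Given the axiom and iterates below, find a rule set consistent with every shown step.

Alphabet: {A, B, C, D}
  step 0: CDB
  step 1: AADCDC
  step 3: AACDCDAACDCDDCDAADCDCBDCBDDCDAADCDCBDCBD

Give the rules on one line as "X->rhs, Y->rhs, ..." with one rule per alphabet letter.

A->CBD, B->C, C->AA, D->DCD

  step 0 ⇒ step 1: CDB ⇒ AA·DCD·C
    B ↦ C
    C ↦ AA
    D ↦ DCD
    A ↦ CBD  (constrained at step 1)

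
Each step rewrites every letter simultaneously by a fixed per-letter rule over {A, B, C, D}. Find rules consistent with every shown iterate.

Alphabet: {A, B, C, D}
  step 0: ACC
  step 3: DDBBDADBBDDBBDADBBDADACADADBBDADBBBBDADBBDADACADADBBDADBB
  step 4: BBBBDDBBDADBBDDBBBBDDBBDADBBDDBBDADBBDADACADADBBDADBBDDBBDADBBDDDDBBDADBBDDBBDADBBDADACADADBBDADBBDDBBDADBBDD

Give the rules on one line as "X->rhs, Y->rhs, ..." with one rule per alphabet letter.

  step 3 ⇒ step 4: DDBBDADBBDDBBDADBBDADACADADBBDADBBBBDADBBDADACADADBBDADBB ⇒ BB·BB·D·D·BB·DAD·BB·D·D·BB·BB·D·D·BB·DAD·BB·D·D·BB·DAD·BB·DAD·ACA·DAD·BB·DAD·BB·D·D·BB·DAD·BB·D·D·D·D·BB·DAD·BB·D·D·BB·DAD·BB·DAD·ACA·DAD·BB·DAD·BB·D·D·BB·DAD·BB·D·D
    A ↦ DAD
    B ↦ D
    C ↦ ACA
    D ↦ BB

A->DAD, B->D, C->ACA, D->BB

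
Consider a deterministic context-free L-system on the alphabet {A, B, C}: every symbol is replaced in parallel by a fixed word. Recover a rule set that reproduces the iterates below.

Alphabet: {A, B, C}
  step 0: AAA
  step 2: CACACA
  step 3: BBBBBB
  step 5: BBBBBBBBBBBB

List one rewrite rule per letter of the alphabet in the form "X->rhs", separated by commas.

A->B, B->CA, C->B

  step 2 ⇒ step 3: CACACA ⇒ B·B·B·B·B·B
    A ↦ B
    C ↦ B
    B ↦ CA  (constrained at step 3)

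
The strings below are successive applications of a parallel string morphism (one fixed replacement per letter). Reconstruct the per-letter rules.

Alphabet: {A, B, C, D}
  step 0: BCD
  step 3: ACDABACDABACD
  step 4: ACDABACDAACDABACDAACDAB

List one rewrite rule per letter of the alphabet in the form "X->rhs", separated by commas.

A->ACD, B->A, C->A, D->B

  step 3 ⇒ step 4: ACDABACDABACD ⇒ ACD·A·B·ACD·A·ACD·A·B·ACD·A·ACD·A·B
    A ↦ ACD
    B ↦ A
    C ↦ A
    D ↦ B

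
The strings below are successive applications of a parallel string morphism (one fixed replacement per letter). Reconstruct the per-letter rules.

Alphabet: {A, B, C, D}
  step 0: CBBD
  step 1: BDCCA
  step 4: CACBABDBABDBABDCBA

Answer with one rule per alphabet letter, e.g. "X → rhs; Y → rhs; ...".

  step 0 ⇒ step 1: CBBD ⇒ BD·C·C·A
    B ↦ C
    C ↦ BD
    D ↦ A
    A ↦ BA  (constrained at step 1)

A->BA, B->C, C->BD, D->A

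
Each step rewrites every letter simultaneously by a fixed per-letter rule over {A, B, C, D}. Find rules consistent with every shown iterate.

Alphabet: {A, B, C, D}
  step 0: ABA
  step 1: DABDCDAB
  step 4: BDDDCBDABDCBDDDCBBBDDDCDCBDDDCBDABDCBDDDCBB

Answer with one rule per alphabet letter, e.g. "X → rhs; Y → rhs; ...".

  step 0 ⇒ step 1: ABA ⇒ DAB·DC·DAB
    A ↦ DAB
    B ↦ DC
    C ↦ DD  (constrained at step 1)
    D ↦ B  (constrained at step 1)

A->DAB, B->DC, C->DD, D->B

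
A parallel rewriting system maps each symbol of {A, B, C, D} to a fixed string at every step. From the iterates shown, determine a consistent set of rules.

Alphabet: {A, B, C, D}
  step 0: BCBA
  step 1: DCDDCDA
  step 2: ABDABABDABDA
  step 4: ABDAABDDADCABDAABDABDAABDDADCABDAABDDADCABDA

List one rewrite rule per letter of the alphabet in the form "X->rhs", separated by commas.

  step 1 ⇒ step 2: DCDDCDA ⇒ AB·D·AB·AB·D·AB·DA
    A ↦ DA
    C ↦ D
    D ↦ AB
  step 0 ⇒ step 1: BCBA ⇒ DC·D·DC·DA
    B ↦ DC

A->DA, B->DC, C->D, D->AB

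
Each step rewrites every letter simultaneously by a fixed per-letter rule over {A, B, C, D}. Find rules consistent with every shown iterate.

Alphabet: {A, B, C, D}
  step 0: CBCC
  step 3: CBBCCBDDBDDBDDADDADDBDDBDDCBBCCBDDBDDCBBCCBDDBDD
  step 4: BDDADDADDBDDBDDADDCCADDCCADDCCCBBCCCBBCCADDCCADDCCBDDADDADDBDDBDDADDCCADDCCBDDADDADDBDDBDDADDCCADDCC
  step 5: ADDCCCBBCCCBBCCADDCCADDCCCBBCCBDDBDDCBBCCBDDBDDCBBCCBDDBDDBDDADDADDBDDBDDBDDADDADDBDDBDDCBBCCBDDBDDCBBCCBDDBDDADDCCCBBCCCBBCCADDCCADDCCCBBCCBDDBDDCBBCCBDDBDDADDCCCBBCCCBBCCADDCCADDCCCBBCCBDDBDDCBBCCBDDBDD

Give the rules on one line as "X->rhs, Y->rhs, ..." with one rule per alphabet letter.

A->CBB, B->ADD, C->BDD, D->C

  step 4 ⇒ step 5: BDDADDADDBDDBDDADDCCADDCCADDCCCBBCCCBBCCADDCCADDCCBDDADDADDBDDBDDADDCCADDCCBDDADDADDBDDBDDADDCCADDCC ⇒ ADD·C·C·CBB·C·C·CBB·C·C·ADD·C·C·ADD·C·C·CBB·C·C·BDD·BDD·CBB·C·C·BDD·BDD·CBB·C·C·BDD·BDD·BDD·ADD·ADD·BDD·BDD·BDD·ADD·ADD·BDD·BDD·CBB·C·C·BDD·BDD·CBB·C·C·BDD·BDD·ADD·C·C·CBB·C·C·CBB·C·C·ADD·C·C·ADD·C·C·CBB·C·C·BDD·BDD·CBB·C·C·BDD·BDD·ADD·C·C·CBB·C·C·CBB·C·C·ADD·C·C·ADD·C·C·CBB·C·C·BDD·BDD·CBB·C·C·BDD·BDD
    A ↦ CBB
    B ↦ ADD
    C ↦ BDD
    D ↦ C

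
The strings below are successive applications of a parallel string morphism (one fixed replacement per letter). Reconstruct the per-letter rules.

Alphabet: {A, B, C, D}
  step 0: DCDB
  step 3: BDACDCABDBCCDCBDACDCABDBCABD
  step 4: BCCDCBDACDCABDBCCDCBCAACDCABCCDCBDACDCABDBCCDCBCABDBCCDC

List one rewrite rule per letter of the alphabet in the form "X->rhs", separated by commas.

A->BD, B->BC, C->A, D->CDC

  step 3 ⇒ step 4: BDACDCABDBCCDCBDACDCABDBCABD ⇒ BC·CDC·BD·A·CDC·A·BD·BC·CDC·BC·A·A·CDC·A·BC·CDC·BD·A·CDC·A·BD·BC·CDC·BC·A·BD·BC·CDC
    A ↦ BD
    B ↦ BC
    C ↦ A
    D ↦ CDC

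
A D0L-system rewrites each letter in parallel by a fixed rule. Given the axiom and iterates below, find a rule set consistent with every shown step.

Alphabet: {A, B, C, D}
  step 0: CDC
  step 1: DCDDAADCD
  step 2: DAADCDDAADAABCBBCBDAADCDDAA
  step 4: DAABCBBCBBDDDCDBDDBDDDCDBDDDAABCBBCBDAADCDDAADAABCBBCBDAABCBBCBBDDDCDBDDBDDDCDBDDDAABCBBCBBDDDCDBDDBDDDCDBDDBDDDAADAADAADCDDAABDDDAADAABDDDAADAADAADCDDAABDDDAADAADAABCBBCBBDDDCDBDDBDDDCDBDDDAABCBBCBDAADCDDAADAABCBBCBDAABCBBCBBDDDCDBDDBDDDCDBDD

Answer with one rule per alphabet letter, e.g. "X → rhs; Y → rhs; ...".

  step 1 ⇒ step 2: DCDDAADCD ⇒ DAA·DCD·DAA·DAA·BCB·BCB·DAA·DCD·DAA
    A ↦ BCB
    C ↦ DCD
    D ↦ DAA
    B ↦ BDD  (constrained at step 2)

A->BCB, B->BDD, C->DCD, D->DAA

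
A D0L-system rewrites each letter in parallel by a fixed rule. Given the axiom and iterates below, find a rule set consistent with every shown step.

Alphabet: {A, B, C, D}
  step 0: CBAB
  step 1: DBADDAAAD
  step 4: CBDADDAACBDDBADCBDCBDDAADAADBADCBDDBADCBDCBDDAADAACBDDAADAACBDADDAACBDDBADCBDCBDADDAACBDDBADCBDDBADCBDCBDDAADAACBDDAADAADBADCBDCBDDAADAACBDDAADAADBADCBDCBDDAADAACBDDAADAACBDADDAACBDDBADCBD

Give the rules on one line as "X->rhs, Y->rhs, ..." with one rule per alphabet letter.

  step 0 ⇒ step 1: CBAB ⇒ DB·AD·DAA·AD
    A ↦ DAA
    B ↦ AD
    C ↦ DB
    D ↦ CBD  (constrained at step 1)

A->DAA, B->AD, C->DB, D->CBD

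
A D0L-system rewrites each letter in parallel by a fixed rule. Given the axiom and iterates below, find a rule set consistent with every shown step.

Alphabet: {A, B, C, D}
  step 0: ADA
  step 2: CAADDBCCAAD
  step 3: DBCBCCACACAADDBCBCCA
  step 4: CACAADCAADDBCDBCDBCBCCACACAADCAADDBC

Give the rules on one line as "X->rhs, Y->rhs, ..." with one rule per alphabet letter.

  step 3 ⇒ step 4: DBCBCCACACAADDBCBCCA ⇒ CA·CAA·D·CAA·D·D·BC·D·BC·D·BC·BC·CA·CA·CAA·D·CAA·D·D·BC
    A ↦ BC
    B ↦ CAA
    C ↦ D
    D ↦ CA

A->BC, B->CAA, C->D, D->CA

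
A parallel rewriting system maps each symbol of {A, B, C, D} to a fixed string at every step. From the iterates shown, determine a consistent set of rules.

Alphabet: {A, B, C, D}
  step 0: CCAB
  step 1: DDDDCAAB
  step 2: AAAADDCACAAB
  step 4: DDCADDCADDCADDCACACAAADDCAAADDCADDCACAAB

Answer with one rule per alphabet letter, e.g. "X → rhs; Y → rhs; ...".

  step 1 ⇒ step 2: DDDDCAAB ⇒ A·A·A·A·DD·CA·CA·AB
    A ↦ CA
    B ↦ AB
    C ↦ DD
    D ↦ A

A->CA, B->AB, C->DD, D->A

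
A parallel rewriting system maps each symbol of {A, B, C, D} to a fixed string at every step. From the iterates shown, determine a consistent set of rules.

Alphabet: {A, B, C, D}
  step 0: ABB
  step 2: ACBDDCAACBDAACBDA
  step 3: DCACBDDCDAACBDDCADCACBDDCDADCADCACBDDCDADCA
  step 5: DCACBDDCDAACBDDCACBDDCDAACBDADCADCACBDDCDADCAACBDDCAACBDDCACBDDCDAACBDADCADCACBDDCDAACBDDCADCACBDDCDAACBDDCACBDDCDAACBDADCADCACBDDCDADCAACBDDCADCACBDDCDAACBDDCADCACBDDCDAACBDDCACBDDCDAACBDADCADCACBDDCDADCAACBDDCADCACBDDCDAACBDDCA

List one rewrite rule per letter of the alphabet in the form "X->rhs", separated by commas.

  step 2 ⇒ step 3: ACBDDCAACBDAACBDA ⇒ DCA·CBD·DCD·A·A·CBD·DCA·DCA·CBD·DCD·A·DCA·DCA·CBD·DCD·A·DCA
    A ↦ DCA
    B ↦ DCD
    C ↦ CBD
    D ↦ A

A->DCA, B->DCD, C->CBD, D->A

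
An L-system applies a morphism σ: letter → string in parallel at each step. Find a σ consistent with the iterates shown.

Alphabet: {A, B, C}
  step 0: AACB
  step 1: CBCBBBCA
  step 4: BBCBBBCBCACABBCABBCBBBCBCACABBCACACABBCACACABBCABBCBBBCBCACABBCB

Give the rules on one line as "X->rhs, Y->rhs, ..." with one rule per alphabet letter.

A->CB, B->CA, C->BB

  step 0 ⇒ step 1: AACB ⇒ CB·CB·BB·CA
    A ↦ CB
    B ↦ CA
    C ↦ BB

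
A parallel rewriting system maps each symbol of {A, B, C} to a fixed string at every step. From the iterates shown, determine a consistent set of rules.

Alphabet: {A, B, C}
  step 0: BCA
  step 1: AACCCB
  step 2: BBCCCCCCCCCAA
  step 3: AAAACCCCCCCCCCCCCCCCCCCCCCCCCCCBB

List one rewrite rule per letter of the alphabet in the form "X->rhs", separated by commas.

A->B, B->AA, C->CCC

  step 2 ⇒ step 3: BBCCCCCCCCCAA ⇒ AA·AA·CCC·CCC·CCC·CCC·CCC·CCC·CCC·CCC·CCC·B·B
    A ↦ B
    B ↦ AA
    C ↦ CCC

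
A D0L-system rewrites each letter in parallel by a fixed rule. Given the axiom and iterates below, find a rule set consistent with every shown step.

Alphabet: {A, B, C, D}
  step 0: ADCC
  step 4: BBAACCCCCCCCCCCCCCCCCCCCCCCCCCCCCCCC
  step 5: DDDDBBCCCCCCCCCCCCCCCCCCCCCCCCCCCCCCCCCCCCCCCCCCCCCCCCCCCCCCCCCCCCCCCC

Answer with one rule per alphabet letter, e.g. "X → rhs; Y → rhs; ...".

  step 4 ⇒ step 5: BBAACCCCCCCCCCCCCCCCCCCCCCCCCCCCCCCC ⇒ DD·DD·B·B·CC·CC·CC·CC·CC·CC·CC·CC·CC·CC·CC·CC·CC·CC·CC·CC·CC·CC·CC·CC·CC·CC·CC·CC·CC·CC·CC·CC·CC·CC·CC·CC
    A ↦ B
    B ↦ DD
    C ↦ CC
    D ↦ A  (constrained at step 0)

A->B, B->DD, C->CC, D->A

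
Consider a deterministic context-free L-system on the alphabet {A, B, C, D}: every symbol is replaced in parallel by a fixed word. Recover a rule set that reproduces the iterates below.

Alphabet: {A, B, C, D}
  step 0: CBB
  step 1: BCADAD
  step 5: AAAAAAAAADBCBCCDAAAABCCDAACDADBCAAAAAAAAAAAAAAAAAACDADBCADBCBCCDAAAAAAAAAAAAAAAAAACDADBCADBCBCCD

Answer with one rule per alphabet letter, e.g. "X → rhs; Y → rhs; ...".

A->AA, B->AD, C->BC, D->CD

  step 0 ⇒ step 1: CBB ⇒ BC·AD·AD
    B ↦ AD
    C ↦ BC
    A ↦ AA  (constrained at step 1)
    D ↦ CD  (constrained at step 1)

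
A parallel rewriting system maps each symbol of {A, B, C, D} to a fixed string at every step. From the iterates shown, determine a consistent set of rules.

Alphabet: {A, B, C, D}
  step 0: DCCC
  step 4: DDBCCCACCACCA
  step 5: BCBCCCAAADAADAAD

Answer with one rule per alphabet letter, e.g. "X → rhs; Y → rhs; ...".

  step 4 ⇒ step 5: DDBCCCACCACCA ⇒ BC·BC·CC·A·A·A·D·A·A·D·A·A·D
    A ↦ D
    B ↦ CC
    C ↦ A
    D ↦ BC

A->D, B->CC, C->A, D->BC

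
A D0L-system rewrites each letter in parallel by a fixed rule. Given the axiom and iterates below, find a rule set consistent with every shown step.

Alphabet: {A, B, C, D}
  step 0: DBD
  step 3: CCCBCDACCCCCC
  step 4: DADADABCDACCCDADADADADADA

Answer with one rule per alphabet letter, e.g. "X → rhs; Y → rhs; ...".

A->CC, B->BC, C->DA, D->C

  step 3 ⇒ step 4: CCCBCDACCCCCC ⇒ DA·DA·DA·BC·DA·C·CC·DA·DA·DA·DA·DA·DA
    A ↦ CC
    B ↦ BC
    C ↦ DA
    D ↦ C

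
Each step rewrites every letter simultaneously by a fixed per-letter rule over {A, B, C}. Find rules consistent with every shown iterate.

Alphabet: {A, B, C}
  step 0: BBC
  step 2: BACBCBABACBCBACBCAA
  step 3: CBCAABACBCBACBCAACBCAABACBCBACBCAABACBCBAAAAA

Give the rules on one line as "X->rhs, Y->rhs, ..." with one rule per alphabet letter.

  step 2 ⇒ step 3: BACBCBABACBCBACBCAA ⇒ CBC·AA·BA·CBC·BA·CBC·AA·CBC·AA·BA·CBC·BA·CBC·AA·BA·CBC·BA·AA·AA
    A ↦ AA
    B ↦ CBC
    C ↦ BA

A->AA, B->CBC, C->BA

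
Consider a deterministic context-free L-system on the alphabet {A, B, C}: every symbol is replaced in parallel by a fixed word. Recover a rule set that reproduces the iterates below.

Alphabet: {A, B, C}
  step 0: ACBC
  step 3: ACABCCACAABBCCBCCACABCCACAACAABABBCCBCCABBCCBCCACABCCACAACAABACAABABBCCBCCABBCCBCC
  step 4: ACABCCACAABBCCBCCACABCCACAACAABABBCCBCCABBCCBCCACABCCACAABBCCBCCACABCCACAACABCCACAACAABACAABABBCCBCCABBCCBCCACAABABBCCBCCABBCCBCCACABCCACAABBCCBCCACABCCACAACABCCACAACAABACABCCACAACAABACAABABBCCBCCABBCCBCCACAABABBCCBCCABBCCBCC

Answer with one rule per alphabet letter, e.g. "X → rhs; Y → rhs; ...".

A->ACA, B->AB, C->BCC

  step 3 ⇒ step 4: ACABCCACAABBCCBCCACABCCACAACAABABBCCBCCABBCCBCCACABCCACAACAABACAABABBCCBCCABBCCBCC ⇒ ACA·BCC·ACA·AB·BCC·BCC·ACA·BCC·ACA·ACA·AB·AB·BCC·BCC·AB·BCC·BCC·ACA·BCC·ACA·AB·BCC·BCC·ACA·BCC·ACA·ACA·BCC·ACA·ACA·AB·ACA·AB·AB·BCC·BCC·AB·BCC·BCC·ACA·AB·AB·BCC·BCC·AB·BCC·BCC·ACA·BCC·ACA·AB·BCC·BCC·ACA·BCC·ACA·ACA·BCC·ACA·ACA·AB·ACA·BCC·ACA·ACA·AB·ACA·AB·AB·BCC·BCC·AB·BCC·BCC·ACA·AB·AB·BCC·BCC·AB·BCC·BCC
    A ↦ ACA
    B ↦ AB
    C ↦ BCC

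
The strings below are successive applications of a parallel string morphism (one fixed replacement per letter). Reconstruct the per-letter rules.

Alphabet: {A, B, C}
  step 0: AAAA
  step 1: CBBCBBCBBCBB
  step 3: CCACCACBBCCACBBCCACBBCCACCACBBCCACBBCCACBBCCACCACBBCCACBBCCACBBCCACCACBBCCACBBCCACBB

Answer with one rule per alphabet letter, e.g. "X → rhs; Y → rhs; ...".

A->CBB, B->CA, C->CCA

  step 0 ⇒ step 1: AAAA ⇒ CBB·CBB·CBB·CBB
    A ↦ CBB
    B ↦ CA  (constrained at step 1)
    C ↦ CCA  (constrained at step 1)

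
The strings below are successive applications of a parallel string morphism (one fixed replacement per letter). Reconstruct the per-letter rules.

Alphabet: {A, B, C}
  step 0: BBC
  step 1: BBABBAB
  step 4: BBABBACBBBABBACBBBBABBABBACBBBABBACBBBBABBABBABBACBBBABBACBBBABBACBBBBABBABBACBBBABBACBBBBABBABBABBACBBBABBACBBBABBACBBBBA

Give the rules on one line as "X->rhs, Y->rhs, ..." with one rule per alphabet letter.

A->CB, B->BBA, C->B

  step 0 ⇒ step 1: BBC ⇒ BBA·BBA·B
    B ↦ BBA
    C ↦ B
    A ↦ CB  (constrained at step 1)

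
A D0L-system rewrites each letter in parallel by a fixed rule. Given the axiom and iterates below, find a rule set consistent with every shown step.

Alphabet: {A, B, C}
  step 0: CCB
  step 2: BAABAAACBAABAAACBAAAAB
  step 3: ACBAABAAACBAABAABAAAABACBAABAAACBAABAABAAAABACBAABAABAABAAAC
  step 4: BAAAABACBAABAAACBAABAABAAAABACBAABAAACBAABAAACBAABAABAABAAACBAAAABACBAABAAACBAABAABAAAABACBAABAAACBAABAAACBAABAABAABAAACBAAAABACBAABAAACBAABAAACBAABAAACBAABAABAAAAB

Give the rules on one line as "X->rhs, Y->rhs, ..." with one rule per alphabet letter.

  step 3 ⇒ step 4: ACBAABAAACBAABAABAAAABACBAABAAACBAABAABAAAABACBAABAABAABAAAC ⇒ BAA·AAB·AC·BAA·BAA·AC·BAA·BAA·BAA·AAB·AC·BAA·BAA·AC·BAA·BAA·AC·BAA·BAA·BAA·BAA·AC·BAA·AAB·AC·BAA·BAA·AC·BAA·BAA·BAA·AAB·AC·BAA·BAA·AC·BAA·BAA·AC·BAA·BAA·BAA·BAA·AC·BAA·AAB·AC·BAA·BAA·AC·BAA·BAA·AC·BAA·BAA·AC·BAA·BAA·BAA·AAB
    A ↦ BAA
    B ↦ AC
    C ↦ AAB

A->BAA, B->AC, C->AAB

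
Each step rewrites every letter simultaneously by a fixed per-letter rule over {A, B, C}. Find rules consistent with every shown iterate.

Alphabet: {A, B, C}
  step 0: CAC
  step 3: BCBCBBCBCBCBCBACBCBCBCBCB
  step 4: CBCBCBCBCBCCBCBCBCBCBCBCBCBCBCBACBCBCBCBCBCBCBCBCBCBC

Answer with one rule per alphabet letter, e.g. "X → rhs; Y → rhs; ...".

  step 3 ⇒ step 4: BCBCBBCBCBCBCBACBCBCBCBCB ⇒ CBC·B·CBC·B·CBC·CBC·B·CBC·B·CBC·B·CBC·B·CBC·BAC·B·CBC·B·CBC·B·CBC·B·CBC·B·CBC
    A ↦ BAC
    B ↦ CBC
    C ↦ B

A->BAC, B->CBC, C->B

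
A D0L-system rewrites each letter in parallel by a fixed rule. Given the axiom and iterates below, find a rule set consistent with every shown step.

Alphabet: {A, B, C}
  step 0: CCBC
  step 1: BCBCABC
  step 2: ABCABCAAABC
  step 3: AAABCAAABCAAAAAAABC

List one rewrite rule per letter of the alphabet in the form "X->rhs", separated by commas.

A->AA, B->A, C->BC

  step 2 ⇒ step 3: ABCABCAAABC ⇒ AA·A·BC·AA·A·BC·AA·AA·AA·A·BC
    A ↦ AA
    B ↦ A
    C ↦ BC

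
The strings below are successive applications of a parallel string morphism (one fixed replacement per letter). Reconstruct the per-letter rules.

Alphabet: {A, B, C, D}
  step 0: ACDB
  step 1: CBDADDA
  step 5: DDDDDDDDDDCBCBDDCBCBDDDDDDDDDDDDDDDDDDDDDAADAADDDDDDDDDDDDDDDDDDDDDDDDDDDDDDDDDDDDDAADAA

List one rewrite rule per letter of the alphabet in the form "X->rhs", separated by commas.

  step 0 ⇒ step 1: ACDB ⇒ CB·DA·DD·A
    A ↦ CB
    B ↦ A
    C ↦ DA
    D ↦ DD

A->CB, B->A, C->DA, D->DD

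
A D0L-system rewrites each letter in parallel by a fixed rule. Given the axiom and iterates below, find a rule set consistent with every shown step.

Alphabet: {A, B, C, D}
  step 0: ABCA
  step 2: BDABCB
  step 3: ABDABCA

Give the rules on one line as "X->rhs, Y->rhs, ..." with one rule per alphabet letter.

A->D, B->A, C->BC, D->B

  step 2 ⇒ step 3: BDABCB ⇒ A·B·D·A·BC·A
    A ↦ D
    B ↦ A
    C ↦ BC
    D ↦ B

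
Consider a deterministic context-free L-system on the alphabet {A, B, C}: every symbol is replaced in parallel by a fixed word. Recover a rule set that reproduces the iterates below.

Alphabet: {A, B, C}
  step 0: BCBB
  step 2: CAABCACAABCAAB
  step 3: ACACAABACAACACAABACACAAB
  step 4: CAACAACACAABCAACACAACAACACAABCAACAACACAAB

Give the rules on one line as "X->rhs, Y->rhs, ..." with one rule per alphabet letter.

  step 3 ⇒ step 4: ACACAABACAACACAABACACAAB ⇒ CA·A·CA·A·CA·CA·AB·CA·A·CA·CA·A·CA·A·CA·CA·AB·CA·A·CA·A·CA·CA·AB
    A ↦ CA
    B ↦ AB
    C ↦ A

A->CA, B->AB, C->A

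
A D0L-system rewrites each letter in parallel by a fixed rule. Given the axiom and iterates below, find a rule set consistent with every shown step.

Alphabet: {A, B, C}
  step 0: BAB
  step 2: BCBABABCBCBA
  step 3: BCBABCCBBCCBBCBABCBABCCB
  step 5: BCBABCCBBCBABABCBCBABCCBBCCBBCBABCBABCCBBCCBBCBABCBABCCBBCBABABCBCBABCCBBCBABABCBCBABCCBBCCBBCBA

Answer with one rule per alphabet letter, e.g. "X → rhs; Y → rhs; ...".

  step 2 ⇒ step 3: BCBABABCBCBA ⇒ BC·BA·BC·CB·BC·CB·BC·BA·BC·BA·BC·CB
    A ↦ CB
    B ↦ BC
    C ↦ BA

A->CB, B->BC, C->BA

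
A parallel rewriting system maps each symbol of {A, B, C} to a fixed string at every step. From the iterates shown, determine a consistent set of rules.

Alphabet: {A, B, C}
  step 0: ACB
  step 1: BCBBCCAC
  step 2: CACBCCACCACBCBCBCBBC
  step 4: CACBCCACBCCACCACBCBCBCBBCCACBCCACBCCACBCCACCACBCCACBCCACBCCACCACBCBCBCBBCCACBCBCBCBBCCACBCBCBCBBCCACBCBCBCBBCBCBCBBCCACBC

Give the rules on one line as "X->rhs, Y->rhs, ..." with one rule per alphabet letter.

  step 1 ⇒ step 2: BCBBCCAC ⇒ CAC·BC·CAC·CAC·BC·BC·BCB·BC
    A ↦ BCB
    B ↦ CAC
    C ↦ BC

A->BCB, B->CAC, C->BC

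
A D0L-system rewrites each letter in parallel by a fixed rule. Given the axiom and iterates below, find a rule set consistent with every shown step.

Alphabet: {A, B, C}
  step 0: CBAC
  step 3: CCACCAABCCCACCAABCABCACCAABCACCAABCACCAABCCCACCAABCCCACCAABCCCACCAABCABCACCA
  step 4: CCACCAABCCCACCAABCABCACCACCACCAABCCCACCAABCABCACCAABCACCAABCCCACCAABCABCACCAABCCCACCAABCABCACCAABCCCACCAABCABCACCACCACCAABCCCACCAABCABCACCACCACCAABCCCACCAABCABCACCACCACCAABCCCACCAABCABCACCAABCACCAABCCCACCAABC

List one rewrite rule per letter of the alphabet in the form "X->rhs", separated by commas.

  step 3 ⇒ step 4: CCACCAABCCCACCAABCABCACCAABCACCAABCACCAABCCCACCAABCCCACCAABCCCACCAABCABCACCA ⇒ CCA·CCA·ABC·CCA·CCA·ABC·ABC·A·CCA·CCA·CCA·ABC·CCA·CCA·ABC·ABC·A·CCA·ABC·A·CCA·ABC·CCA·CCA·ABC·ABC·A·CCA·ABC·CCA·CCA·ABC·ABC·A·CCA·ABC·CCA·CCA·ABC·ABC·A·CCA·CCA·CCA·ABC·CCA·CCA·ABC·ABC·A·CCA·CCA·CCA·ABC·CCA·CCA·ABC·ABC·A·CCA·CCA·CCA·ABC·CCA·CCA·ABC·ABC·A·CCA·ABC·A·CCA·ABC·CCA·CCA·ABC
    A ↦ ABC
    B ↦ A
    C ↦ CCA

A->ABC, B->A, C->CCA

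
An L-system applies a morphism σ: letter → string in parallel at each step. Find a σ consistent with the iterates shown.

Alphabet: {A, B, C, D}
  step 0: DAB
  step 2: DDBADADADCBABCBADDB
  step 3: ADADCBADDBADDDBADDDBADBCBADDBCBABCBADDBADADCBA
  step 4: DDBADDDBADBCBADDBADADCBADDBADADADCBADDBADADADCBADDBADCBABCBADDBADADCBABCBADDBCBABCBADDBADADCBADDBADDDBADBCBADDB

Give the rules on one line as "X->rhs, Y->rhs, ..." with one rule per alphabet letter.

A->DDB, B->CBA, C->B, D->AD

  step 3 ⇒ step 4: ADADCBADDBADDDBADDDBADBCBADDBCBABCBADDBADADCBA ⇒ DDB·AD·DDB·AD·B·CBA·DDB·AD·AD·CBA·DDB·AD·AD·AD·CBA·DDB·AD·AD·AD·CBA·DDB·AD·CBA·B·CBA·DDB·AD·AD·CBA·B·CBA·DDB·CBA·B·CBA·DDB·AD·AD·CBA·DDB·AD·DDB·AD·B·CBA·DDB
    A ↦ DDB
    B ↦ CBA
    C ↦ B
    D ↦ AD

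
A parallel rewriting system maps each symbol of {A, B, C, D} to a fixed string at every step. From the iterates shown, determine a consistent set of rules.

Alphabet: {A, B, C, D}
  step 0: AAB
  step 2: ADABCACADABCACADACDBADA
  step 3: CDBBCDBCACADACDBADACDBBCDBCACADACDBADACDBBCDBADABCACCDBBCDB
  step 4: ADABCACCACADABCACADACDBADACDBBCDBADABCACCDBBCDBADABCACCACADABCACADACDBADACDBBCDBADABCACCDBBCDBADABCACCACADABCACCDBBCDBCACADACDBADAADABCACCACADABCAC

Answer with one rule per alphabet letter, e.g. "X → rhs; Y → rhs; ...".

A->CDB, B->CAC, C->ADA, D->B

  step 3 ⇒ step 4: CDBBCDBCACADACDBADACDBBCDBCACADACDBADACDBBCDBADABCACCDBBCDB ⇒ ADA·B·CAC·CAC·ADA·B·CAC·ADA·CDB·ADA·CDB·B·CDB·ADA·B·CAC·CDB·B·CDB·ADA·B·CAC·CAC·ADA·B·CAC·ADA·CDB·ADA·CDB·B·CDB·ADA·B·CAC·CDB·B·CDB·ADA·B·CAC·CAC·ADA·B·CAC·CDB·B·CDB·CAC·ADA·CDB·ADA·ADA·B·CAC·CAC·ADA·B·CAC
    A ↦ CDB
    B ↦ CAC
    C ↦ ADA
    D ↦ B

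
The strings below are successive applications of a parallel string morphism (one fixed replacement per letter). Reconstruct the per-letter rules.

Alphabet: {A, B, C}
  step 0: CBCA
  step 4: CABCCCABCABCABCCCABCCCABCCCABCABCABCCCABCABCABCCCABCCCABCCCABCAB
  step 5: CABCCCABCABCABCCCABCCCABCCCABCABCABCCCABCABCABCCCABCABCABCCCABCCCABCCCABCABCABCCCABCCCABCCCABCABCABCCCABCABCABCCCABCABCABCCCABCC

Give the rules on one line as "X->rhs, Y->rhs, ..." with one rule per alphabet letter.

A->C, B->C, C->CAB

  step 4 ⇒ step 5: CABCCCABCABCABCCCABCCCABCCCABCABCABCCCABCABCABCCCABCCCABCCCABCAB ⇒ CAB·C·C·CAB·CAB·CAB·C·C·CAB·C·C·CAB·C·C·CAB·CAB·CAB·C·C·CAB·CAB·CAB·C·C·CAB·CAB·CAB·C·C·CAB·C·C·CAB·C·C·CAB·CAB·CAB·C·C·CAB·C·C·CAB·C·C·CAB·CAB·CAB·C·C·CAB·CAB·CAB·C·C·CAB·CAB·CAB·C·C·CAB·C·C
    A ↦ C
    B ↦ C
    C ↦ CAB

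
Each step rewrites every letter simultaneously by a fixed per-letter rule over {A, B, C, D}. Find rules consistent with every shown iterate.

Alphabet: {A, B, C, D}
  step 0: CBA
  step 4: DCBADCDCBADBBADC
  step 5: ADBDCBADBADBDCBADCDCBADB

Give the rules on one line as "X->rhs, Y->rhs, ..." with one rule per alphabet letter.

  step 4 ⇒ step 5: DCBADCDCBADBBADC ⇒ A·DB·DC·B·A·DB·A·DB·DC·B·A·DC·DC·B·A·DB
    A ↦ B
    B ↦ DC
    C ↦ DB
    D ↦ A

A->B, B->DC, C->DB, D->A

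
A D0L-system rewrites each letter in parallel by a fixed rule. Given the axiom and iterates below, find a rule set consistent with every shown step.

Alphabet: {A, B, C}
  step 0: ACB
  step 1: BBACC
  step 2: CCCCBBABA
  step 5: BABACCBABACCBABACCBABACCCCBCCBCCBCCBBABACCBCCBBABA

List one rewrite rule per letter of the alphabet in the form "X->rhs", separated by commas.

  step 1 ⇒ step 2: BBACC ⇒ CC·CC·B·BA·BA
    A ↦ B
    B ↦ CC
    C ↦ BA

A->B, B->CC, C->BA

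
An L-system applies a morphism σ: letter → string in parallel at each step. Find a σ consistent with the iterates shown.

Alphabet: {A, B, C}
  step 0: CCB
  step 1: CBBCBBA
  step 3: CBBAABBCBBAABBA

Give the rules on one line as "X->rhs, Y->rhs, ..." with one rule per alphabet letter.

  step 0 ⇒ step 1: CCB ⇒ CBB·CBB·A
    B ↦ A
    C ↦ CBB
    A ↦ B  (constrained at step 1)

A->B, B->A, C->CBB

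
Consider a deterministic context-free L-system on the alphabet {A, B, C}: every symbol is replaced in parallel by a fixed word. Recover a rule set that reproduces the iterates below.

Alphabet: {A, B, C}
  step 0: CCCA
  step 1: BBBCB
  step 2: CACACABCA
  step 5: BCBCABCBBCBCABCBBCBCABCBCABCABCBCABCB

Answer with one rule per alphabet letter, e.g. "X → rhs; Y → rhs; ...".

  step 1 ⇒ step 2: BBBCB ⇒ CA·CA·CA·B·CA
    B ↦ CA
    C ↦ B
  step 0 ⇒ step 1: CCCA ⇒ B·B·B·CB
    A ↦ CB

A->CB, B->CA, C->B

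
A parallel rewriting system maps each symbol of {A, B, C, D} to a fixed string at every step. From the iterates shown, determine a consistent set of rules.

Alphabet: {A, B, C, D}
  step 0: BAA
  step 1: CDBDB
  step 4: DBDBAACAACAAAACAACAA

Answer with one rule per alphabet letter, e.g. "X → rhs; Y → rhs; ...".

A->DB, B->C, C->D, D->AA

  step 0 ⇒ step 1: BAA ⇒ C·DB·DB
    A ↦ DB
    B ↦ C
    C ↦ D  (constrained at step 1)
    D ↦ AA  (constrained at step 1)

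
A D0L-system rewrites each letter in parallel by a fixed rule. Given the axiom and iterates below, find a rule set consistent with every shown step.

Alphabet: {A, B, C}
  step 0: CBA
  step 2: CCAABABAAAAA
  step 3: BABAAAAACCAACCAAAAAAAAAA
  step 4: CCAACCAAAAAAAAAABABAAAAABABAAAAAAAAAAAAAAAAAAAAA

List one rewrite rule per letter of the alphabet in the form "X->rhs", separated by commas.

A->AA, B->CC, C->BA

  step 3 ⇒ step 4: BABAAAAACCAACCAAAAAAAAAA ⇒ CC·AA·CC·AA·AA·AA·AA·AA·BA·BA·AA·AA·BA·BA·AA·AA·AA·AA·AA·AA·AA·AA·AA·AA
    A ↦ AA
    B ↦ CC
    C ↦ BA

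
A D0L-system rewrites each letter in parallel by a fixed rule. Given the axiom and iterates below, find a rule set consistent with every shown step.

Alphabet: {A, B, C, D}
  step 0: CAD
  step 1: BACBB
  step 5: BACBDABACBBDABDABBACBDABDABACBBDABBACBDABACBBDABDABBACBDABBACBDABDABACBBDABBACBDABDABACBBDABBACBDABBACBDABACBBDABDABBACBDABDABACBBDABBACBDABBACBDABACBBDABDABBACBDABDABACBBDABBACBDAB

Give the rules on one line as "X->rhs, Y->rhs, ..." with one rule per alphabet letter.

A->ACB, B->DAB, C->B, D->B

  step 0 ⇒ step 1: CAD ⇒ B·ACB·B
    A ↦ ACB
    C ↦ B
    D ↦ B
    B ↦ DAB  (constrained at step 1)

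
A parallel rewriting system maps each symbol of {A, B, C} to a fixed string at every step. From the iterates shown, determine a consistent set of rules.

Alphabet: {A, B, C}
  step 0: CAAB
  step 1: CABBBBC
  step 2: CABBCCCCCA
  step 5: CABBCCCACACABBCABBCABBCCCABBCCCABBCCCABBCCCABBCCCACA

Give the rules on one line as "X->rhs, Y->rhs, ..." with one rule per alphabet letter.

A->BB, B->C, C->CA

  step 1 ⇒ step 2: CABBBBC ⇒ CA·BB·C·C·C·C·CA
    A ↦ BB
    B ↦ C
    C ↦ CA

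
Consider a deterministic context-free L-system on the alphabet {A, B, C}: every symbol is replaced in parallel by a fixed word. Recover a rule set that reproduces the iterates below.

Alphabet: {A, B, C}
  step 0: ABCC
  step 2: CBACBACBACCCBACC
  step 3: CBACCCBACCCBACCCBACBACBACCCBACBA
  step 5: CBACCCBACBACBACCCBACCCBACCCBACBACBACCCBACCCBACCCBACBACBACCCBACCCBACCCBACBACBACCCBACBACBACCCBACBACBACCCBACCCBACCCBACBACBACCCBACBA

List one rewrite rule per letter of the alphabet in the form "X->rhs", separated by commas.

A->C, B->C, C->CBA

  step 2 ⇒ step 3: CBACBACBACCCBACC ⇒ CBA·C·C·CBA·C·C·CBA·C·C·CBA·CBA·CBA·C·C·CBA·CBA
    A ↦ C
    B ↦ C
    C ↦ CBA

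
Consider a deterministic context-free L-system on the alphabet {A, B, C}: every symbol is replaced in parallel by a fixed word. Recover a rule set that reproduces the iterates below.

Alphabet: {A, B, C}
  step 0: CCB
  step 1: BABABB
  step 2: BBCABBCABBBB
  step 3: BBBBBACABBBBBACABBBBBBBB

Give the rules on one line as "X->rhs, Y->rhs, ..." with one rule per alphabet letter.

  step 2 ⇒ step 3: BBCABBCABBBB ⇒ BB·BB·BA·CA·BB·BB·BA·CA·BB·BB·BB·BB
    A ↦ CA
    B ↦ BB
    C ↦ BA

A->CA, B->BB, C->BA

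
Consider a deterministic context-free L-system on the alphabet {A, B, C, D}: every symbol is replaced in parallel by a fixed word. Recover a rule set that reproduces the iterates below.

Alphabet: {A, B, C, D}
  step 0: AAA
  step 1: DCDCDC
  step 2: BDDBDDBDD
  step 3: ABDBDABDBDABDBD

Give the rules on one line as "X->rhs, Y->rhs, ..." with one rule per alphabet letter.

A->DC, B->A, C->D, D->BD

  step 2 ⇒ step 3: BDDBDDBDD ⇒ A·BD·BD·A·BD·BD·A·BD·BD
    B ↦ A
    D ↦ BD
  step 0 ⇒ step 1: AAA ⇒ DC·DC·DC
    A ↦ DC
  step 1 ⇒ step 2: DCDCDC ⇒ BD·D·BD·D·BD·D
    C ↦ D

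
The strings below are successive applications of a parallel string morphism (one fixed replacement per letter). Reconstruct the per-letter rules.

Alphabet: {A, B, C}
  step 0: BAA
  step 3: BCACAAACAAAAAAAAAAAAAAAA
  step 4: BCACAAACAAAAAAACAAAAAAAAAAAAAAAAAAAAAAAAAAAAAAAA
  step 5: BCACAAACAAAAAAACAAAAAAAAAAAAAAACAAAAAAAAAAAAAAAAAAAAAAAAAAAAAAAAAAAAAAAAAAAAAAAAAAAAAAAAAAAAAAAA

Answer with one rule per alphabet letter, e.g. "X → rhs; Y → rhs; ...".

  step 4 ⇒ step 5: BCACAAACAAAAAAACAAAAAAAAAAAAAAAAAAAAAAAAAAAAAAAA ⇒ BC·AC·AA·AC·AA·AA·AA·AC·AA·AA·AA·AA·AA·AA·AA·AC·AA·AA·AA·AA·AA·AA·AA·AA·AA·AA·AA·AA·AA·AA·AA·AA·AA·AA·AA·AA·AA·AA·AA·AA·AA·AA·AA·AA·AA·AA·AA·AA
    A ↦ AA
    B ↦ BC
    C ↦ AC

A->AA, B->BC, C->AC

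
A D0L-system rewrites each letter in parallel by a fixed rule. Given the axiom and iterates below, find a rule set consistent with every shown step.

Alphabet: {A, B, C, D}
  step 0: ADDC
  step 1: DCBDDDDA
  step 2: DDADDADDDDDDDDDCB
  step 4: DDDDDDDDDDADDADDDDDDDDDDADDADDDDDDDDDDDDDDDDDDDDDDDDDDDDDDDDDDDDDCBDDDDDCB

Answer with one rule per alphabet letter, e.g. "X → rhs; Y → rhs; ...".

  step 1 ⇒ step 2: DCBDDDDA ⇒ DD·A·DDA·DD·DD·DD·DD·DCB
    A ↦ DCB
    B ↦ DDA
    C ↦ A
    D ↦ DD

A->DCB, B->DDA, C->A, D->DD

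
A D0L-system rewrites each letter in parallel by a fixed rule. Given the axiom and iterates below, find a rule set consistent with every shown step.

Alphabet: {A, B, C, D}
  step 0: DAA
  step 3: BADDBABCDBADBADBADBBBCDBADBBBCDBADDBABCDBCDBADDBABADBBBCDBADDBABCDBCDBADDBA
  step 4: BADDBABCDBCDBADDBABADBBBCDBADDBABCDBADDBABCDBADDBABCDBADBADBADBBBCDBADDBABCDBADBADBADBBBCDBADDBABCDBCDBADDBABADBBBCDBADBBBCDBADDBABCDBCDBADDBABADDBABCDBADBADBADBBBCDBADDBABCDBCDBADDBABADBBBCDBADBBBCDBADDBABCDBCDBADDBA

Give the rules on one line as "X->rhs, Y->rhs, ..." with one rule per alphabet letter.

A->DBA, B->BAD, C->BB, D->BCD

  step 3 ⇒ step 4: BADDBABCDBADBADBADBBBCDBADBBBCDBADDBABCDBCDBADDBABADBBBCDBADDBABCDBCDBADDBA ⇒ BAD·DBA·BCD·BCD·BAD·DBA·BAD·BB·BCD·BAD·DBA·BCD·BAD·DBA·BCD·BAD·DBA·BCD·BAD·BAD·BAD·BB·BCD·BAD·DBA·BCD·BAD·BAD·BAD·BB·BCD·BAD·DBA·BCD·BCD·BAD·DBA·BAD·BB·BCD·BAD·BB·BCD·BAD·DBA·BCD·BCD·BAD·DBA·BAD·DBA·BCD·BAD·BAD·BAD·BB·BCD·BAD·DBA·BCD·BCD·BAD·DBA·BAD·BB·BCD·BAD·BB·BCD·BAD·DBA·BCD·BCD·BAD·DBA
    A ↦ DBA
    B ↦ BAD
    C ↦ BB
    D ↦ BCD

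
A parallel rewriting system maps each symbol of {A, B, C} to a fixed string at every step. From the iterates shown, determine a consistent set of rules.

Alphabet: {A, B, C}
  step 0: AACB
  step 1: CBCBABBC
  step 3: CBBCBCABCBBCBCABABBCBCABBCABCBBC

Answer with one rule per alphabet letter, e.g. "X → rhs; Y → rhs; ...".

A->CB, B->BC, C->AB

  step 0 ⇒ step 1: AACB ⇒ CB·CB·AB·BC
    A ↦ CB
    B ↦ BC
    C ↦ AB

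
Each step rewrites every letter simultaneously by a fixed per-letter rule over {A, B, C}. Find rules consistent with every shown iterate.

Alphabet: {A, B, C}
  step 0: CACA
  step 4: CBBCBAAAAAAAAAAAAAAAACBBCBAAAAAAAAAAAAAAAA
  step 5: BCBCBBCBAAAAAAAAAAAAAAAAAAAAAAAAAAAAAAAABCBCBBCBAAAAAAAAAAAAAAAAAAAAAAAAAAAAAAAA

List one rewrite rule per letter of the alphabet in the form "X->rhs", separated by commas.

  step 4 ⇒ step 5: CBBCBAAAAAAAAAAAAAAAACBBCBAAAAAAAAAAAAAAAA ⇒ B·CB·CB·B·CB·AA·AA·AA·AA·AA·AA·AA·AA·AA·AA·AA·AA·AA·AA·AA·AA·B·CB·CB·B·CB·AA·AA·AA·AA·AA·AA·AA·AA·AA·AA·AA·AA·AA·AA·AA·AA
    A ↦ AA
    B ↦ CB
    C ↦ B

A->AA, B->CB, C->B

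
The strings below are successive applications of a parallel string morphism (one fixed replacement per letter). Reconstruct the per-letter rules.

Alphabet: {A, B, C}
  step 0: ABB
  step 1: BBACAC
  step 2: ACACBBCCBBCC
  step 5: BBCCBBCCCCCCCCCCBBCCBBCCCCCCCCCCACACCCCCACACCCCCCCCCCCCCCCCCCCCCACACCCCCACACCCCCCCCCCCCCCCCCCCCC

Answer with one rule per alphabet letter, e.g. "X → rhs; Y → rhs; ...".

A->BB, B->AC, C->CC

  step 1 ⇒ step 2: BBACAC ⇒ AC·AC·BB·CC·BB·CC
    A ↦ BB
    B ↦ AC
    C ↦ CC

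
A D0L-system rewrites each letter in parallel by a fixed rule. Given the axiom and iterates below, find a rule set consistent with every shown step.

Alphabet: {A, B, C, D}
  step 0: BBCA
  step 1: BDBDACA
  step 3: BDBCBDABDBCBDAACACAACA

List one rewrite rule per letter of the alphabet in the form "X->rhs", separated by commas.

A->CA, B->BD, C->A, D->BC

  step 0 ⇒ step 1: BBCA ⇒ BD·BD·A·CA
    A ↦ CA
    B ↦ BD
    C ↦ A
    D ↦ BC  (constrained at step 1)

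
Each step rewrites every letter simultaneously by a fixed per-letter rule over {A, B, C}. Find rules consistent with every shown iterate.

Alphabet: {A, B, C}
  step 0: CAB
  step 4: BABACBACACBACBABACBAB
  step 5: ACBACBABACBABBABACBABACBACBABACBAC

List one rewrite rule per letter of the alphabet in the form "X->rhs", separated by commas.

A->B, B->AC, C->AB

  step 4 ⇒ step 5: BABACBACACBACBABACBAB ⇒ AC·B·AC·B·AB·AC·B·AB·B·AB·AC·B·AB·AC·B·AC·B·AB·AC·B·AC
    A ↦ B
    B ↦ AC
    C ↦ AB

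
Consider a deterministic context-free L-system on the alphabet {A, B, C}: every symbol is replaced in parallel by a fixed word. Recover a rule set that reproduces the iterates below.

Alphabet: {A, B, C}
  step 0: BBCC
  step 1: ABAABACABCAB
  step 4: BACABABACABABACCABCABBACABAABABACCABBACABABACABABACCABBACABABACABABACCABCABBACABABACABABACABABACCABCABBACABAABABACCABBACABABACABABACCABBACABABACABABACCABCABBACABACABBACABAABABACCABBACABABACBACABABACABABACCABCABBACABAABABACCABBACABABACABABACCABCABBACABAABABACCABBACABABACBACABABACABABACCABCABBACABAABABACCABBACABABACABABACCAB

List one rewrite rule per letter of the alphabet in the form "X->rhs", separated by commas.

A->BAC, B->ABA, C->CAB

  step 0 ⇒ step 1: BBCC ⇒ ABA·ABA·CAB·CAB
    B ↦ ABA
    C ↦ CAB
    A ↦ BAC  (constrained at step 1)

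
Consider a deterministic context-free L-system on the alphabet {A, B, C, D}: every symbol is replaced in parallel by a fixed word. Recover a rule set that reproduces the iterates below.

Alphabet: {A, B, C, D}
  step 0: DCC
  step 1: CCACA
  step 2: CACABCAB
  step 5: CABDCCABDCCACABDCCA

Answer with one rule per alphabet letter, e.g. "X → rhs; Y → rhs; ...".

  step 1 ⇒ step 2: CCACA ⇒ CA·CA·B·CA·B
    A ↦ B
    C ↦ CA
    B ↦ D  (constrained at step 2)
  step 0 ⇒ step 1: DCC ⇒ C·CA·CA
    D ↦ C

A->B, B->D, C->CA, D->C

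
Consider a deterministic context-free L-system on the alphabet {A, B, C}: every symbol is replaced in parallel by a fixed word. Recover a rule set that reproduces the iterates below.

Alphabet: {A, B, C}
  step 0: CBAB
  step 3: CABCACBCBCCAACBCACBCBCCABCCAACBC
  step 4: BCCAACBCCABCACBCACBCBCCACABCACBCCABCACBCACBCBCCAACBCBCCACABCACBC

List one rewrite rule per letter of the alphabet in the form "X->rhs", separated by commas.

  step 3 ⇒ step 4: CABCACBCBCCAACBCACBCBCCABCCAACBC ⇒ BC·CA·AC·BC·CA·BC·AC·BC·AC·BC·BC·CA·CA·BC·AC·BC·CA·BC·AC·BC·AC·BC·BC·CA·AC·BC·BC·CA·CA·BC·AC·BC
    A ↦ CA
    B ↦ AC
    C ↦ BC

A->CA, B->AC, C->BC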